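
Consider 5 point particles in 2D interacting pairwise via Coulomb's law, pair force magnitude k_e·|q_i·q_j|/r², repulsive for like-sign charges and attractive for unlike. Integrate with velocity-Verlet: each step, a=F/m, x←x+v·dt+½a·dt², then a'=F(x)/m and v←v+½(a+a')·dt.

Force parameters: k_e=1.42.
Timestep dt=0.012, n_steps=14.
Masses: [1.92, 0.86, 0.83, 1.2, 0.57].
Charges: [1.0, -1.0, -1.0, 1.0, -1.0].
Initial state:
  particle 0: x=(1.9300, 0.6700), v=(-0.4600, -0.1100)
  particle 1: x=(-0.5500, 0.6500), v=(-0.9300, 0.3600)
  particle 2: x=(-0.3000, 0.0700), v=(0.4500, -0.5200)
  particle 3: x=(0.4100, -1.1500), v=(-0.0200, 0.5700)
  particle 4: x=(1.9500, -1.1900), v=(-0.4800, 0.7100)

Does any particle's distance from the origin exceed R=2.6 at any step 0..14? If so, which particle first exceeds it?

step 0: x0=(1.9300, 0.6700) x1=(-0.5500, 0.6500) x2=(-0.3000, 0.0700) x3=(0.4100, -1.1500) x4=(1.9500, -1.1900)
step 1: x0=(1.9245, 0.6687) x1=(-0.5613, 0.6546) x2=(-0.2944, 0.0634) x3=(0.4098, -1.1431) x4=(1.9442, -1.1815)
step 2: x0=(1.9189, 0.6673) x1=(-0.5727, 0.6596) x2=(-0.2886, 0.0563) x3=(0.4095, -1.1361) x4=(1.9383, -1.1728)
step 3: x0=(1.9133, 0.6659) x1=(-0.5843, 0.6651) x2=(-0.2824, 0.0485) x3=(0.4092, -1.1291) x4=(1.9324, -1.1642)
step 4: x0=(1.9077, 0.6645) x1=(-0.5961, 0.6711) x2=(-0.2759, 0.0402) x3=(0.4090, -1.1219) x4=(1.9264, -1.1554)
step 5: x0=(1.9021, 0.6631) x1=(-0.6081, 0.6774) x2=(-0.2691, 0.0314) x3=(0.4087, -1.1147) x4=(1.9203, -1.1466)
step 6: x0=(1.8964, 0.6617) x1=(-0.6202, 0.6840) x2=(-0.2620, 0.0220) x3=(0.4084, -1.1074) x4=(1.9141, -1.1378)
step 7: x0=(1.8908, 0.6602) x1=(-0.6325, 0.6910) x2=(-0.2546, 0.0122) x3=(0.4080, -1.1000) x4=(1.9078, -1.1289)
step 8: x0=(1.8851, 0.6587) x1=(-0.6449, 0.6984) x2=(-0.2469, 0.0020) x3=(0.4077, -1.0925) x4=(1.9015, -1.1199)
step 9: x0=(1.8793, 0.6572) x1=(-0.6575, 0.7060) x2=(-0.2390, -0.0087) x3=(0.4073, -1.0848) x4=(1.8951, -1.1108)
step 10: x0=(1.8736, 0.6557) x1=(-0.6702, 0.7138) x2=(-0.2307, -0.0198) x3=(0.4070, -1.0771) x4=(1.8886, -1.1017)
step 11: x0=(1.8678, 0.6541) x1=(-0.6830, 0.7220) x2=(-0.2223, -0.0313) x3=(0.4066, -1.0693) x4=(1.8820, -1.0925)
step 12: x0=(1.8620, 0.6525) x1=(-0.6960, 0.7303) x2=(-0.2135, -0.0431) x3=(0.4061, -1.0614) x4=(1.8754, -1.0832)
step 13: x0=(1.8562, 0.6509) x1=(-0.7090, 0.7388) x2=(-0.2045, -0.0553) x3=(0.4057, -1.0534) x4=(1.8686, -1.0739)
step 14: x0=(1.8504, 0.6493) x1=(-0.7222, 0.7476) x2=(-0.1953, -0.0679) x3=(0.4052, -1.0452) x4=(1.8618, -1.0645)

no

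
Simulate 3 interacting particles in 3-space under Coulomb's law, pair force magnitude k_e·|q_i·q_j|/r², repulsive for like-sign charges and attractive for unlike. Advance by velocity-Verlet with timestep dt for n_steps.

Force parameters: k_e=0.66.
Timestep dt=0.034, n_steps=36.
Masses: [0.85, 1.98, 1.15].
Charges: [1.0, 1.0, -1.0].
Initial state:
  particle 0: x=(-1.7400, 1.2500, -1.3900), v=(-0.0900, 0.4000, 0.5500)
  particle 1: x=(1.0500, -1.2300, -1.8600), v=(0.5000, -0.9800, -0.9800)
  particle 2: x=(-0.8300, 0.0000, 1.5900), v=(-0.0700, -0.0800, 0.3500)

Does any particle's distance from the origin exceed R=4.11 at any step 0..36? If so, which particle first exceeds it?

yes, particle 1

step 0: x0=(-1.7400, 1.2500, -1.3900) x1=(1.0500, -1.2300, -1.8600) x2=(-0.8300, 0.0000, 1.5900)
step 1: x0=(-1.7431, 1.2636, -1.3713) x1=(1.0670, -1.2633, -1.8933) x2=(-0.8324, -0.0027, 1.6019)
step 2: x0=(-1.7462, 1.2772, -1.3524) x1=(1.0840, -1.2967, -1.9266) x2=(-0.8348, -0.0054, 1.6136)
step 3: x0=(-1.7493, 1.2908, -1.3335) x1=(1.1010, -1.3300, -1.9599) x2=(-0.8371, -0.0081, 1.6253)
step 4: x0=(-1.7524, 1.3045, -1.3146) x1=(1.1181, -1.3634, -1.9932) x2=(-0.8395, -0.0108, 1.6369)
step 5: x0=(-1.7556, 1.3181, -1.2955) x1=(1.1351, -1.3967, -2.0264) x2=(-0.8419, -0.0135, 1.6485)
step 6: x0=(-1.7588, 1.3318, -1.2764) x1=(1.1522, -1.4301, -2.0597) x2=(-0.8443, -0.0161, 1.6599)
step 7: x0=(-1.7620, 1.3454, -1.2572) x1=(1.1692, -1.4635, -2.0929) x2=(-0.8466, -0.0188, 1.6713)
step 8: x0=(-1.7652, 1.3591, -1.2379) x1=(1.1863, -1.4969, -2.1261) x2=(-0.8490, -0.0214, 1.6826)
step 9: x0=(-1.7684, 1.3727, -1.2185) x1=(1.2034, -1.5303, -2.1593) x2=(-0.8514, -0.0240, 1.6938)
step 10: x0=(-1.7716, 1.3864, -1.1990) x1=(1.2204, -1.5637, -2.1925) x2=(-0.8538, -0.0266, 1.7049)
step 11: x0=(-1.7749, 1.4000, -1.1795) x1=(1.2375, -1.5971, -2.2257) x2=(-0.8562, -0.0292, 1.7160)
step 12: x0=(-1.7781, 1.4137, -1.1599) x1=(1.2546, -1.6306, -2.2589) x2=(-0.8586, -0.0318, 1.7269)
step 13: x0=(-1.7814, 1.4274, -1.1402) x1=(1.2717, -1.6640, -2.2921) x2=(-0.8610, -0.0343, 1.7379)
step 14: x0=(-1.7847, 1.4410, -1.1204) x1=(1.2888, -1.6974, -2.3252) x2=(-0.8634, -0.0369, 1.7487)
step 15: x0=(-1.7880, 1.4546, -1.1006) x1=(1.3059, -1.7309, -2.3584) x2=(-0.8658, -0.0394, 1.7594)
step 16: x0=(-1.7912, 1.4683, -1.0806) x1=(1.3230, -1.7644, -2.3915) x2=(-0.8682, -0.0419, 1.7701)
step 17: x0=(-1.7945, 1.4819, -1.0606) x1=(1.3401, -1.7978, -2.4247) x2=(-0.8706, -0.0444, 1.7807)
step 18: x0=(-1.7978, 1.4955, -1.0405) x1=(1.3573, -1.8313, -2.4578) x2=(-0.8730, -0.0469, 1.7913)
step 19: x0=(-1.8011, 1.5091, -1.0203) x1=(1.3744, -1.8648, -2.4909) x2=(-0.8754, -0.0493, 1.8018)
step 20: x0=(-1.8044, 1.5227, -1.0001) x1=(1.3915, -1.8983, -2.5240) x2=(-0.8778, -0.0517, 1.8122)
step 21: x0=(-1.8077, 1.5363, -0.9798) x1=(1.4087, -1.9317, -2.5571) x2=(-0.8803, -0.0542, 1.8225)
step 22: x0=(-1.8111, 1.5499, -0.9594) x1=(1.4258, -1.9652, -2.5902) x2=(-0.8827, -0.0566, 1.8328)
step 23: x0=(-1.8144, 1.5635, -0.9389) x1=(1.4429, -1.9987, -2.6233) x2=(-0.8851, -0.0589, 1.8430)
step 24: x0=(-1.8177, 1.5770, -0.9183) x1=(1.4601, -2.0323, -2.6564) x2=(-0.8876, -0.0613, 1.8531)
step 25: x0=(-1.8210, 1.5905, -0.8977) x1=(1.4772, -2.0658, -2.6895) x2=(-0.8900, -0.0636, 1.8632)
step 26: x0=(-1.8243, 1.6040, -0.8769) x1=(1.4944, -2.0993, -2.7226) x2=(-0.8925, -0.0659, 1.8731)
step 27: x0=(-1.8276, 1.6175, -0.8562) x1=(1.5115, -2.1328, -2.7557) x2=(-0.8950, -0.0682, 1.8831)
step 28: x0=(-1.8309, 1.6310, -0.8353) x1=(1.5287, -2.1663, -2.7887) x2=(-0.8975, -0.0705, 1.8929)
step 29: x0=(-1.8342, 1.6445, -0.8143) x1=(1.5459, -2.1999, -2.8218) x2=(-0.8999, -0.0727, 1.9027)
step 30: x0=(-1.8375, 1.6579, -0.7933) x1=(1.5630, -2.2334, -2.8549) x2=(-0.9024, -0.0750, 1.9125)
step 31: x0=(-1.8408, 1.6713, -0.7722) x1=(1.5802, -2.2670, -2.8879) x2=(-0.9049, -0.0772, 1.9221)
step 32: x0=(-1.8441, 1.6847, -0.7510) x1=(1.5974, -2.3005, -2.9210) x2=(-0.9074, -0.0793, 1.9317)
step 33: x0=(-1.8473, 1.6981, -0.7298) x1=(1.6146, -2.3341, -2.9540) x2=(-0.9100, -0.0815, 1.9413)
step 34: x0=(-1.8506, 1.7114, -0.7085) x1=(1.6317, -2.3676, -2.9870) x2=(-0.9125, -0.0836, 1.9508)
step 35: x0=(-1.8539, 1.7248, -0.6871) x1=(1.6489, -2.4012, -3.0201) x2=(-0.9150, -0.0857, 1.9602)
step 36: x0=(-1.8571, 1.7381, -0.6656) x1=(1.6661, -2.4347, -3.0531) x2=(-0.9176, -0.0878, 1.9695)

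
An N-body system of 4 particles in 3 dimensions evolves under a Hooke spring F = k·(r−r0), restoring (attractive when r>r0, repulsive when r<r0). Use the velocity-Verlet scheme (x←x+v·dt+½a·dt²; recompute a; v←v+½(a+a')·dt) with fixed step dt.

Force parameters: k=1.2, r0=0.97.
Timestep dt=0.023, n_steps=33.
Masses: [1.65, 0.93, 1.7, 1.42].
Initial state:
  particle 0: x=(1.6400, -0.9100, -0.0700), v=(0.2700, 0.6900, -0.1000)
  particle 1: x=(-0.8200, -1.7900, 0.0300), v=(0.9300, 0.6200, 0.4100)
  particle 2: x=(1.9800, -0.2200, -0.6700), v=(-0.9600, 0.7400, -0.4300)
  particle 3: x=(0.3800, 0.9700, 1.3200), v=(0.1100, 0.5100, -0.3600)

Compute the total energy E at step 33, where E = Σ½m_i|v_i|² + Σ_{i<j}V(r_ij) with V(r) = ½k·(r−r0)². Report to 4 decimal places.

14.5867

step 0: x0=(1.6400, -0.9100, -0.0700) x1=(-0.8200, -1.7900, 0.0300) x2=(1.9800, -0.2200, -0.6700) x3=(0.3800, 0.9700, 1.3200)
step 1: x0=(1.6458, -0.8940, -0.0721) x1=(-0.7971, -1.7745, 0.0396) x2=(1.9574, -0.2030, -0.6796) x3=(0.3828, 0.9809, 1.3110)
step 2: x0=(1.6506, -0.8778, -0.0739) x1=(-0.7713, -1.7566, 0.0493) x2=(1.9336, -0.1862, -0.6884) x3=(0.3860, 0.9900, 1.3007)
step 3: x0=(1.6546, -0.8613, -0.0753) x1=(-0.7426, -1.7362, 0.0593) x2=(1.9088, -0.1695, -0.6966) x3=(0.3896, 0.9973, 1.2890)
step 4: x0=(1.6577, -0.8446, -0.0763) x1=(-0.7111, -1.7134, 0.0694) x2=(1.8829, -0.1529, -0.7042) x3=(0.3937, 1.0030, 1.2759)
step 5: x0=(1.6599, -0.8276, -0.0769) x1=(-0.6769, -1.6882, 0.0797) x2=(1.8560, -0.1364, -0.7110) x3=(0.3982, 1.0070, 1.2616)
step 6: x0=(1.6613, -0.8104, -0.0772) x1=(-0.6400, -1.6607, 0.0901) x2=(1.8281, -0.1201, -0.7172) x3=(0.4032, 1.0093, 1.2459)
step 7: x0=(1.6618, -0.7930, -0.0772) x1=(-0.6005, -1.6309, 0.1006) x2=(1.7992, -0.1039, -0.7227) x3=(0.4086, 1.0099, 1.2289)
step 8: x0=(1.6615, -0.7753, -0.0768) x1=(-0.5585, -1.5987, 0.1112) x2=(1.7694, -0.0877, -0.7276) x3=(0.4145, 1.0090, 1.2107)
step 9: x0=(1.6604, -0.7574, -0.0760) x1=(-0.5142, -1.5644, 0.1218) x2=(1.7387, -0.0717, -0.7318) x3=(0.4207, 1.0064, 1.1912)
step 10: x0=(1.6586, -0.7393, -0.0749) x1=(-0.4675, -1.5279, 0.1324) x2=(1.7071, -0.0558, -0.7353) x3=(0.4274, 1.0023, 1.1706)
step 11: x0=(1.6559, -0.7209, -0.0734) x1=(-0.4186, -1.4893, 0.1431) x2=(1.6748, -0.0401, -0.7382) x3=(0.4346, 0.9967, 1.1488)
step 12: x0=(1.6526, -0.7023, -0.0716) x1=(-0.3676, -1.4486, 0.1537) x2=(1.6416, -0.0244, -0.7405) x3=(0.4421, 0.9896, 1.1258)
step 13: x0=(1.6485, -0.6835, -0.0695) x1=(-0.3146, -1.4060, 0.1643) x2=(1.6077, -0.0088, -0.7421) x3=(0.4501, 0.9811, 1.1017)
step 14: x0=(1.6437, -0.6645, -0.0671) x1=(-0.2598, -1.3615, 0.1748) x2=(1.5731, 0.0067, -0.7431) x3=(0.4584, 0.9711, 1.0766)
step 15: x0=(1.6383, -0.6453, -0.0643) x1=(-0.2032, -1.3152, 0.1853) x2=(1.5378, 0.0221, -0.7435) x3=(0.4672, 0.9599, 1.0505)
step 16: x0=(1.6323, -0.6258, -0.0613) x1=(-0.1450, -1.2671, 0.1957) x2=(1.5019, 0.0373, -0.7434) x3=(0.4763, 0.9474, 1.0233)
step 17: x0=(1.6257, -0.6061, -0.0579) x1=(-0.0853, -1.2174, 0.2059) x2=(1.4655, 0.0525, -0.7426) x3=(0.4858, 0.9336, 0.9952)
step 18: x0=(1.6186, -0.5862, -0.0543) x1=(-0.0242, -1.1661, 0.2160) x2=(1.4285, 0.0677, -0.7413) x3=(0.4958, 0.9187, 0.9662)
step 19: x0=(1.6109, -0.5661, -0.0504) x1=(0.0381, -1.1134, 0.2260) x2=(1.3910, 0.0827, -0.7395) x3=(0.5060, 0.9027, 0.9364)
step 20: x0=(1.6027, -0.5458, -0.0463) x1=(0.1015, -1.0594, 0.2358) x2=(1.3531, 0.0977, -0.7371) x3=(0.5167, 0.8856, 0.9057)
step 21: x0=(1.5941, -0.5252, -0.0420) x1=(0.1660, -1.0041, 0.2454) x2=(1.3148, 0.1126, -0.7342) x3=(0.5276, 0.8676, 0.8743)
step 22: x0=(1.5851, -0.5045, -0.0374) x1=(0.2313, -0.9476, 0.2549) x2=(1.2762, 0.1274, -0.7309) x3=(0.5390, 0.8486, 0.8422)
step 23: x0=(1.5757, -0.4835, -0.0326) x1=(0.2974, -0.8901, 0.2641) x2=(1.2372, 0.1422, -0.7271) x3=(0.5506, 0.8288, 0.8094)
step 24: x0=(1.5659, -0.4623, -0.0277) x1=(0.3640, -0.8317, 0.2733) x2=(1.1980, 0.1569, -0.7228) x3=(0.5625, 0.8082, 0.7760)
step 25: x0=(1.5559, -0.4410, -0.0226) x1=(0.4312, -0.7724, 0.2822) x2=(1.1585, 0.1716, -0.7182) x3=(0.5748, 0.7869, 0.7420)
step 26: x0=(1.5456, -0.4194, -0.0173) x1=(0.4987, -0.7124, 0.2909) x2=(1.1188, 0.1862, -0.7132) x3=(0.5873, 0.7649, 0.7075)
step 27: x0=(1.5351, -0.3977, -0.0119) x1=(0.5665, -0.6518, 0.2995) x2=(1.0790, 0.2008, -0.7078) x3=(0.6001, 0.7424, 0.6726)
step 28: x0=(1.5244, -0.3758, -0.0064) x1=(0.6345, -0.5907, 0.3080) x2=(1.0391, 0.2154, -0.7021) x3=(0.6131, 0.7193, 0.6372)
step 29: x0=(1.5136, -0.3537, -0.0009) x1=(0.7026, -0.5292, 0.3163) x2=(0.9991, 0.2299, -0.6961) x3=(0.6264, 0.6958, 0.6015)
step 30: x0=(1.5026, -0.3314, 0.0048) x1=(0.7706, -0.4673, 0.3245) x2=(0.9590, 0.2444, -0.6898) x3=(0.6398, 0.6720, 0.5654)
step 31: x0=(1.4916, -0.3090, 0.0104) x1=(0.8385, -0.4053, 0.3326) x2=(0.9189, 0.2589, -0.6833) x3=(0.6535, 0.6479, 0.5291)
step 32: x0=(1.4805, -0.2864, 0.0160) x1=(0.9064, -0.3431, 0.3407) x2=(0.8788, 0.2733, -0.6765) x3=(0.6673, 0.6236, 0.4926)
step 33: x0=(1.4695, -0.2638, 0.0216) x1=(0.9740, -0.2808, 0.3487) x2=(0.8387, 0.2877, -0.6696) x3=(0.6812, 0.5991, 0.4559)
step 0 velocities: v0=(0.2700, 0.6900, -0.1000) v1=(0.9300, 0.6200, 0.4100) v2=(-0.9600, 0.7400, -0.4300) v3=(0.1100, 0.5100, -0.3600)
step 0: KE=2.8115, PE=11.7786, E=14.5902
step 33 velocities: v0=(-0.4799, 0.9881, 0.2419) v1=(2.9350, 2.7090, 0.3501) v2=(-1.7436, 0.6252, 0.3048) v3=(0.6063, -1.0671, -1.5978)
step 33: KE=14.3960, PE=0.1907, E=14.5867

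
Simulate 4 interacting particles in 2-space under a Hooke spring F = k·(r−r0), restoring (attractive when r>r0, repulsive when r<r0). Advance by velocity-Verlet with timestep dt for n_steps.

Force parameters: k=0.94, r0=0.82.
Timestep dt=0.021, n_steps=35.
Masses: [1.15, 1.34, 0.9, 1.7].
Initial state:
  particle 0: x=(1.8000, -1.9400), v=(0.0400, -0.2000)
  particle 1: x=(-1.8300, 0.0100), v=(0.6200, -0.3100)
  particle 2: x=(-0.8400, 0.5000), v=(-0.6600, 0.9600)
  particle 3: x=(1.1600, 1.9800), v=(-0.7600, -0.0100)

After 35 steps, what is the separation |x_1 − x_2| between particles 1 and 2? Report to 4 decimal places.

step 0: x0=(1.8000, -1.9400) x1=(-1.8300, 0.0100) x2=(-0.8400, 0.5000) x3=(1.1600, 1.9800)
step 1: x0=(1.7999, -1.9430) x1=(-1.8161, 0.0035) x2=(-0.8531, 0.5199) x3=(1.1437, 1.9791)
step 2: x0=(1.7977, -1.9437) x1=(-1.8006, -0.0030) x2=(-0.8648, 0.5394) x3=(1.1266, 1.9768)
step 3: x0=(1.7937, -1.9419) x1=(-1.7834, -0.0094) x2=(-0.8751, 0.5583) x3=(1.1087, 1.9732)
step 4: x0=(1.7876, -1.9378) x1=(-1.7646, -0.0158) x2=(-0.8838, 0.5767) x3=(1.0902, 1.9682)
step 5: x0=(1.7796, -1.9314) x1=(-1.7441, -0.0222) x2=(-0.8911, 0.5946) x3=(1.0709, 1.9619)
step 6: x0=(1.7696, -1.9225) x1=(-1.7221, -0.0285) x2=(-0.8970, 0.6119) x3=(1.0509, 1.9542)
step 7: x0=(1.7577, -1.9113) x1=(-1.6985, -0.0348) x2=(-0.9014, 0.6287) x3=(1.0302, 1.9452)
step 8: x0=(1.7438, -1.8978) x1=(-1.6734, -0.0410) x2=(-0.9043, 0.6448) x3=(1.0089, 1.9349)
step 9: x0=(1.7280, -1.8819) x1=(-1.6467, -0.0472) x2=(-0.9058, 0.6604) x3=(0.9869, 1.9233)
step 10: x0=(1.7103, -1.8637) x1=(-1.6186, -0.0533) x2=(-0.9059, 0.6754) x3=(0.9643, 1.9104)
step 11: x0=(1.6907, -1.8432) x1=(-1.5890, -0.0594) x2=(-0.9045, 0.6898) x3=(0.9410, 1.8962)
step 12: x0=(1.6692, -1.8205) x1=(-1.5581, -0.0654) x2=(-0.9018, 0.7035) x3=(0.9172, 1.8807)
step 13: x0=(1.6460, -1.7955) x1=(-1.5257, -0.0714) x2=(-0.8976, 0.7166) x3=(0.8928, 1.8641)
step 14: x0=(1.6209, -1.7683) x1=(-1.4920, -0.0772) x2=(-0.8921, 0.7291) x3=(0.8678, 1.8462)
step 15: x0=(1.5940, -1.7389) x1=(-1.4570, -0.0830) x2=(-0.8853, 0.7410) x3=(0.8423, 1.8271)
step 16: x0=(1.5655, -1.7074) x1=(-1.4207, -0.0887) x2=(-0.8772, 0.7522) x3=(0.8163, 1.8068)
step 17: x0=(1.5352, -1.6738) x1=(-1.3832, -0.0943) x2=(-0.8678, 0.7627) x3=(0.7897, 1.7854)
step 18: x0=(1.5032, -1.6381) x1=(-1.3445, -0.0998) x2=(-0.8572, 0.7726) x3=(0.7627, 1.7629)
step 19: x0=(1.4697, -1.6005) x1=(-1.3046, -0.1053) x2=(-0.8453, 0.7819) x3=(0.7353, 1.7393)
step 20: x0=(1.4346, -1.5608) x1=(-1.2637, -0.1106) x2=(-0.8323, 0.7905) x3=(0.7074, 1.7146)
step 21: x0=(1.3979, -1.5193) x1=(-1.2217, -0.1158) x2=(-0.8182, 0.7984) x3=(0.6791, 1.6889)
step 22: x0=(1.3598, -1.4759) x1=(-1.1787, -0.1208) x2=(-0.8029, 0.8057) x3=(0.6505, 1.6622)
step 23: x0=(1.3203, -1.4307) x1=(-1.1347, -0.1258) x2=(-0.7867, 0.8123) x3=(0.6215, 1.6345)
step 24: x0=(1.2794, -1.3838) x1=(-1.0898, -0.1306) x2=(-0.7694, 0.8183) x3=(0.5921, 1.6058)
step 25: x0=(1.2372, -1.3352) x1=(-1.0440, -0.1353) x2=(-0.7511, 0.8236) x3=(0.5625, 1.5763)
step 26: x0=(1.1937, -1.2849) x1=(-0.9974, -0.1398) x2=(-0.7320, 0.8284) x3=(0.5325, 1.5459)
step 27: x0=(1.1490, -1.2332) x1=(-0.9500, -0.1442) x2=(-0.7119, 0.8324) x3=(0.5023, 1.5146)
step 28: x0=(1.1032, -1.1799) x1=(-0.9019, -0.1484) x2=(-0.6911, 0.8359) x3=(0.4719, 1.4826)
step 29: x0=(1.0564, -1.1252) x1=(-0.8532, -0.1525) x2=(-0.6695, 0.8387) x3=(0.4413, 1.4498)
step 30: x0=(1.0085, -1.0692) x1=(-0.8038, -0.1564) x2=(-0.6472, 0.8409) x3=(0.4105, 1.4163)
step 31: x0=(0.9597, -1.0119) x1=(-0.7538, -0.1601) x2=(-0.6242, 0.8426) x3=(0.3795, 1.3821)
step 32: x0=(0.9100, -0.9534) x1=(-0.7034, -0.1636) x2=(-0.6006, 0.8436) x3=(0.3484, 1.3472)
step 33: x0=(0.8595, -0.8938) x1=(-0.6525, -0.1670) x2=(-0.5765, 0.8441) x3=(0.3172, 1.3118)
step 34: x0=(0.8083, -0.8331) x1=(-0.6012, -0.1701) x2=(-0.5519, 0.8440) x3=(0.2859, 1.2758)
step 35: x0=(0.7564, -0.7715) x1=(-0.5495, -0.1731) x2=(-0.5269, 0.8434) x3=(0.2545, 1.2392)

1.0167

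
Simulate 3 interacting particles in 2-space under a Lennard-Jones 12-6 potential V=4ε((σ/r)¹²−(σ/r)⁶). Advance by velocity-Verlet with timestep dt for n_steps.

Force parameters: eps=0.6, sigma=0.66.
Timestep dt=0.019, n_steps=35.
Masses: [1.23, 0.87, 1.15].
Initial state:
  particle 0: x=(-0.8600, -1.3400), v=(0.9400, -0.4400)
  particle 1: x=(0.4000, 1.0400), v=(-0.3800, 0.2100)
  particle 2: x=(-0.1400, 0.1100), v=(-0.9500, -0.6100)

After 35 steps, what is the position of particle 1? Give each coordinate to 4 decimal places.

step 0: x0=(-0.8600, -1.3400) x1=(0.4000, 1.0400) x2=(-0.1400, 0.1100)
step 1: x0=(-0.8421, -1.3484) x1=(0.3927, 1.0439) x2=(-0.1580, 0.0985)
step 2: x0=(-0.8243, -1.3567) x1=(0.3853, 1.0475) x2=(-0.1759, 0.0871)
step 3: x0=(-0.8064, -1.3650) x1=(0.3778, 1.0510) x2=(-0.1938, 0.0759)
step 4: x0=(-0.7885, -1.3733) x1=(0.3702, 1.0543) x2=(-0.2115, 0.0648)
step 5: x0=(-0.7706, -1.3816) x1=(0.3625, 1.0575) x2=(-0.2293, 0.0537)
step 6: x0=(-0.7527, -1.3899) x1=(0.3547, 1.0605) x2=(-0.2469, 0.0428)
step 7: x0=(-0.7348, -1.3982) x1=(0.3468, 1.0634) x2=(-0.2645, 0.0319)
step 8: x0=(-0.7169, -1.4064) x1=(0.3389, 1.0662) x2=(-0.2821, 0.0211)
step 9: x0=(-0.6990, -1.4147) x1=(0.3309, 1.0689) x2=(-0.2996, 0.0104)
step 10: x0=(-0.6811, -1.4229) x1=(0.3229, 1.0715) x2=(-0.3171, -0.0003)
step 11: x0=(-0.6632, -1.4311) x1=(0.3148, 1.0740) x2=(-0.3346, -0.0110)
step 12: x0=(-0.6453, -1.4392) x1=(0.3067, 1.0765) x2=(-0.3520, -0.0216)
step 13: x0=(-0.6273, -1.4473) x1=(0.2985, 1.0788) x2=(-0.3694, -0.0322)
step 14: x0=(-0.6094, -1.4555) x1=(0.2903, 1.0811) x2=(-0.3868, -0.0428)
step 15: x0=(-0.5914, -1.4635) x1=(0.2820, 1.0833) x2=(-0.4041, -0.0534)
step 16: x0=(-0.5735, -1.4716) x1=(0.2737, 1.0855) x2=(-0.4215, -0.0639)
step 17: x0=(-0.5555, -1.4796) x1=(0.2654, 1.0876) x2=(-0.4388, -0.0744)
step 18: x0=(-0.5376, -1.4876) x1=(0.2570, 1.0897) x2=(-0.4561, -0.0850)
step 19: x0=(-0.5196, -1.4955) x1=(0.2487, 1.0917) x2=(-0.4733, -0.0955)
step 20: x0=(-0.5017, -1.5035) x1=(0.2403, 1.0937) x2=(-0.4906, -0.1061)
step 21: x0=(-0.4837, -1.5114) x1=(0.2318, 1.0957) x2=(-0.5078, -0.1166)
step 22: x0=(-0.4658, -1.5192) x1=(0.2234, 1.0976) x2=(-0.5251, -0.1272)
step 23: x0=(-0.4478, -1.5270) x1=(0.2149, 1.0994) x2=(-0.5423, -0.1377)
step 24: x0=(-0.4298, -1.5348) x1=(0.2064, 1.1013) x2=(-0.5595, -0.1483)
step 25: x0=(-0.4119, -1.5426) x1=(0.1979, 1.1031) x2=(-0.5766, -0.1589)
step 26: x0=(-0.3939, -1.5503) x1=(0.1894, 1.1049) x2=(-0.5938, -0.1695)
step 27: x0=(-0.3760, -1.5580) x1=(0.1808, 1.1067) x2=(-0.6109, -0.1801)
step 28: x0=(-0.3581, -1.5656) x1=(0.1723, 1.1084) x2=(-0.6280, -0.1908)
step 29: x0=(-0.3401, -1.5733) x1=(0.1637, 1.1101) x2=(-0.6452, -0.2014)
step 30: x0=(-0.3222, -1.5809) x1=(0.1551, 1.1118) x2=(-0.6622, -0.2121)
step 31: x0=(-0.3043, -1.5884) x1=(0.1465, 1.1135) x2=(-0.6793, -0.2228)
step 32: x0=(-0.2864, -1.5959) x1=(0.1379, 1.1152) x2=(-0.6964, -0.2335)
step 33: x0=(-0.2685, -1.6035) x1=(0.1293, 1.1168) x2=(-0.7134, -0.2442)
step 34: x0=(-0.2506, -1.6109) x1=(0.1207, 1.1184) x2=(-0.7304, -0.2550)
step 35: x0=(-0.2327, -1.6184) x1=(0.1121, 1.1200) x2=(-0.7474, -0.2658)

(0.1121, 1.1200)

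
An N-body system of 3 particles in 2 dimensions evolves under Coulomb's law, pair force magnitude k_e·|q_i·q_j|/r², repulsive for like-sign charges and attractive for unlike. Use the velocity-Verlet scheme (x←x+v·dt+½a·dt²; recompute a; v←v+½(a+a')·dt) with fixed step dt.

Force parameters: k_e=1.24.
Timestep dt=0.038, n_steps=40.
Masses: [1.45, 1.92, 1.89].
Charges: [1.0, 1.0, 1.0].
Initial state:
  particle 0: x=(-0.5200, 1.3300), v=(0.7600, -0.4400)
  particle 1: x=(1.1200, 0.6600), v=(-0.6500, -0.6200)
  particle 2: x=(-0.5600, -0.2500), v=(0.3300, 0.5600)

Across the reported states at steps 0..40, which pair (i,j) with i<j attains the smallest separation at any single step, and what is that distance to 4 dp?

step 0: x0=(-0.5200, 1.3300) x1=(1.1200, 0.6600) x2=(-0.5600, -0.2500)
step 1: x0=(-0.4913, 1.3136) x1=(1.0955, 0.6364) x2=(-0.5476, -0.2290)
step 2: x0=(-0.4630, 1.2979) x1=(1.0716, 0.6129) x2=(-0.5354, -0.2085)
step 3: x0=(-0.4350, 1.2829) x1=(1.0483, 0.5893) x2=(-0.5235, -0.1885)
step 4: x0=(-0.4074, 1.2687) x1=(1.0255, 0.5658) x2=(-0.5119, -0.1691)
step 5: x0=(-0.3802, 1.2552) x1=(1.0033, 0.5422) x2=(-0.5007, -0.1503)
step 6: x0=(-0.3534, 1.2426) x1=(0.9818, 0.5185) x2=(-0.4898, -0.1322)
step 7: x0=(-0.3270, 1.2310) x1=(0.9610, 0.4949) x2=(-0.4793, -0.1146)
step 8: x0=(-0.3011, 1.2202) x1=(0.9409, 0.4711) x2=(-0.4692, -0.0978)
step 9: x0=(-0.2755, 1.2105) x1=(0.9215, 0.4473) x2=(-0.4595, -0.0816)
step 10: x0=(-0.2503, 1.2018) x1=(0.9030, 0.4234) x2=(-0.4503, -0.0661)
step 11: x0=(-0.2256, 1.1942) x1=(0.8852, 0.3994) x2=(-0.4417, -0.0514)
step 12: x0=(-0.2013, 1.1878) x1=(0.8683, 0.3752) x2=(-0.4336, -0.0374)
step 13: x0=(-0.1774, 1.1825) x1=(0.8523, 0.3509) x2=(-0.4261, -0.0241)
step 14: x0=(-0.1538, 1.1785) x1=(0.8373, 0.3264) x2=(-0.4193, -0.0116)
step 15: x0=(-0.1306, 1.1758) x1=(0.8231, 0.3017) x2=(-0.4131, 0.0001)
step 16: x0=(-0.1078, 1.1744) x1=(0.8100, 0.2767) x2=(-0.4076, 0.0111)
step 17: x0=(-0.0853, 1.1743) x1=(0.7978, 0.2515) x2=(-0.4029, 0.0213)
step 18: x0=(-0.0631, 1.1757) x1=(0.7866, 0.2259) x2=(-0.3990, 0.0307)
step 19: x0=(-0.0411, 1.1784) x1=(0.7765, 0.2001) x2=(-0.3960, 0.0394)
step 20: x0=(-0.0194, 1.1825) x1=(0.7674, 0.1739) x2=(-0.3938, 0.0473)
step 21: x0=(0.0021, 1.1881) x1=(0.7593, 0.1473) x2=(-0.3925, 0.0546)
step 22: x0=(0.0235, 1.1950) x1=(0.7522, 0.1203) x2=(-0.3921, 0.0612)
step 23: x0=(0.0448, 1.2034) x1=(0.7462, 0.0929) x2=(-0.3926, 0.0671)
step 24: x0=(0.0659, 1.2131) x1=(0.7412, 0.0651) x2=(-0.3942, 0.0724)
step 25: x0=(0.0871, 1.2242) x1=(0.7371, 0.0368) x2=(-0.3967, 0.0772)
step 26: x0=(0.1082, 1.2367) x1=(0.7340, 0.0080) x2=(-0.4001, 0.0814)
step 27: x0=(0.1293, 1.2504) x1=(0.7319, -0.0212) x2=(-0.4046, 0.0851)
step 28: x0=(0.1505, 1.2654) x1=(0.7307, -0.0510) x2=(-0.4100, 0.0883)
step 29: x0=(0.1717, 1.2815) x1=(0.7304, -0.0812) x2=(-0.4163, 0.0912)
step 30: x0=(0.1931, 1.2988) x1=(0.7309, -0.1119) x2=(-0.4236, 0.0936)
step 31: x0=(0.2145, 1.3173) x1=(0.7322, -0.1432) x2=(-0.4318, 0.0958)
step 32: x0=(0.2361, 1.3368) x1=(0.7343, -0.1749) x2=(-0.4409, 0.0976)
step 33: x0=(0.2578, 1.3572) x1=(0.7372, -0.2072) x2=(-0.4509, 0.0991)
step 34: x0=(0.2797, 1.3787) x1=(0.7407, -0.2399) x2=(-0.4617, 0.1004)
step 35: x0=(0.3018, 1.4010) x1=(0.7449, -0.2731) x2=(-0.4733, 0.1015)
step 36: x0=(0.3240, 1.4243) x1=(0.7498, -0.3068) x2=(-0.4856, 0.1024)
step 37: x0=(0.3464, 1.4483) x1=(0.7552, -0.3409) x2=(-0.4987, 0.1032)
step 38: x0=(0.3690, 1.4731) x1=(0.7612, -0.3755) x2=(-0.5125, 0.1038)
step 39: x0=(0.3917, 1.4986) x1=(0.7677, -0.4105) x2=(-0.5270, 0.1043)
step 40: x0=(0.4146, 1.5249) x1=(0.7747, -0.4459) x2=(-0.5421, 0.1047)

pair (1,2), distance 1.1345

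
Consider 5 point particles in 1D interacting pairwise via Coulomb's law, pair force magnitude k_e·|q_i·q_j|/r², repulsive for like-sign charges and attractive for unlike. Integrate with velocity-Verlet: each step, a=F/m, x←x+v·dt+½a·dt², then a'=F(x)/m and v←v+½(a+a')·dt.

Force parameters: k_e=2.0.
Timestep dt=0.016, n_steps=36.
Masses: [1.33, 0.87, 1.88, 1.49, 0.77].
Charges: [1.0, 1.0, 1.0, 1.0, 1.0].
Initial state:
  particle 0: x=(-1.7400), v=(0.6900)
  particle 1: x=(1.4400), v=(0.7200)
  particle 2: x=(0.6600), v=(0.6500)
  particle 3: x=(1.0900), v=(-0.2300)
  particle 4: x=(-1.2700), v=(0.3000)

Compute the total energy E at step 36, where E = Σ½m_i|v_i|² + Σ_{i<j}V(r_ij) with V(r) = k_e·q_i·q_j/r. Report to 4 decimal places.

22.9814

step 0: x0=(-1.7400) x1=(1.4400) x2=(0.6600) x3=(1.0900) x4=(-1.2700)
step 1: x0=(-1.7299) x1=(1.4545) x2=(0.6695) x3=(1.0859) x4=(-1.2639)
step 2: x0=(-1.7217) x1=(1.4744) x2=(0.6771) x3=(1.0814) x4=(-1.2551)
step 3: x0=(-1.7155) x1=(1.4991) x2=(0.6827) x3=(1.0768) x4=(-1.2437)
step 4: x0=(-1.7111) x1=(1.5282) x2=(0.6863) x3=(1.0726) x4=(-1.2296)
step 5: x0=(-1.7086) x1=(1.5611) x2=(0.6878) x3=(1.0692) x4=(-1.2131)
step 6: x0=(-1.7078) x1=(1.5973) x2=(0.6872) x3=(1.0669) x4=(-1.1943)
step 7: x0=(-1.7085) x1=(1.6365) x2=(0.6845) x3=(1.0658) x4=(-1.1733)
step 8: x0=(-1.7108) x1=(1.6782) x2=(0.6798) x3=(1.0661) x4=(-1.1505)
step 9: x0=(-1.7145) x1=(1.7223) x2=(0.6731) x3=(1.0680) x4=(-1.1259)
step 10: x0=(-1.7194) x1=(1.7683) x2=(0.6645) x3=(1.0713) x4=(-1.0998)
step 11: x0=(-1.7255) x1=(1.8162) x2=(0.6542) x3=(1.0762) x4=(-1.0725)
step 12: x0=(-1.7326) x1=(1.8657) x2=(0.6423) x3=(1.0824) x4=(-1.0440)
step 13: x0=(-1.7407) x1=(1.9167) x2=(0.6289) x3=(1.0900) x4=(-1.0146)
step 14: x0=(-1.7496) x1=(1.9689) x2=(0.6143) x3=(1.0989) x4=(-0.9844)
step 15: x0=(-1.7594) x1=(2.0225) x2=(0.5985) x3=(1.1088) x4=(-0.9536)
step 16: x0=(-1.7699) x1=(2.0771) x2=(0.5817) x3=(1.1198) x4=(-0.9222)
step 17: x0=(-1.7810) x1=(2.1327) x2=(0.5640) x3=(1.1318) x4=(-0.8905)
step 18: x0=(-1.7928) x1=(2.1892) x2=(0.5455) x3=(1.1445) x4=(-0.8584)
step 19: x0=(-1.8052) x1=(2.2466) x2=(0.5264) x3=(1.1581) x4=(-0.8262)
step 20: x0=(-1.8181) x1=(2.3048) x2=(0.5066) x3=(1.1723) x4=(-0.7939)
step 21: x0=(-1.8315) x1=(2.3638) x2=(0.4864) x3=(1.1872) x4=(-0.7616)
step 22: x0=(-1.8454) x1=(2.4234) x2=(0.4658) x3=(1.2026) x4=(-0.7293)
step 23: x0=(-1.8598) x1=(2.4836) x2=(0.4448) x3=(1.2186) x4=(-0.6973)
step 24: x0=(-1.8745) x1=(2.5445) x2=(0.4236) x3=(1.2351) x4=(-0.6655)
step 25: x0=(-1.8897) x1=(2.6059) x2=(0.4022) x3=(1.2520) x4=(-0.6341)
step 26: x0=(-1.9052) x1=(2.6679) x2=(0.3807) x3=(1.2694) x4=(-0.6031)
step 27: x0=(-1.9211) x1=(2.7303) x2=(0.3591) x3=(1.2871) x4=(-0.5726)
step 28: x0=(-1.9373) x1=(2.7932) x2=(0.3375) x3=(1.3052) x4=(-0.5428)
step 29: x0=(-1.9539) x1=(2.8566) x2=(0.3160) x3=(1.3237) x4=(-0.5138)
step 30: x0=(-1.9707) x1=(2.9203) x2=(0.2946) x3=(1.3425) x4=(-0.4857)
step 31: x0=(-1.9879) x1=(2.9845) x2=(0.2734) x3=(1.3615) x4=(-0.4586)
step 32: x0=(-2.0053) x1=(3.0491) x2=(0.2525) x3=(1.3809) x4=(-0.4328)
step 33: x0=(-2.0231) x1=(3.1140) x2=(0.2320) x3=(1.4006) x4=(-0.4083)
step 34: x0=(-2.0411) x1=(3.1792) x2=(0.2120) x3=(1.4205) x4=(-0.3855)
step 35: x0=(-2.0593) x1=(3.2448) x2=(0.1926) x3=(1.4407) x4=(-0.3645)
step 36: x0=(-2.0779) x1=(3.3107) x2=(0.1739) x3=(1.4611) x4=(-0.3458)
step 0 velocities: v0=(0.6900) v1=(0.7200) v2=(0.6500) v3=(-0.2300) v4=(0.3000)
step 0: KE=1.0133, PE=21.9756, E=22.9889
step 36 velocities: v0=(-1.1653) v1=(4.1268) v2=(-1.1407) v3=(1.2848) v4=(1.0963)
step 36: KE=11.2271, PE=11.7543, E=22.9814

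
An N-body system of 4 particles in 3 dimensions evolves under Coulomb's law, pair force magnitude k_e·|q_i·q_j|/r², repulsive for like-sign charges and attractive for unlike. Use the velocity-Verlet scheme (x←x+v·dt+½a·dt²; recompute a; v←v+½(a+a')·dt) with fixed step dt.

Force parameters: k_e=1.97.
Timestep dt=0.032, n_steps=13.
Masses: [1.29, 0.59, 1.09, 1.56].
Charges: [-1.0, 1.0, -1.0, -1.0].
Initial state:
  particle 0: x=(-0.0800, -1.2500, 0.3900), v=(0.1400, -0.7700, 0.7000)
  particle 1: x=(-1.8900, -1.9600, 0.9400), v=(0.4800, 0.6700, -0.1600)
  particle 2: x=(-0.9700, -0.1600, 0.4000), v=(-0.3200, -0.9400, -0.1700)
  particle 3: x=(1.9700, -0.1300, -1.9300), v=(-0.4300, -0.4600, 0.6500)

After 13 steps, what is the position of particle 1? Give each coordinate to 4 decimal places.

step 0: x0=(-0.0800, -1.2500, 0.3900) x1=(-1.8900, -1.9600, 0.9400) x2=(-0.9700, -0.1600, 0.4000) x3=(1.9700, -0.1300, -1.9300)
step 1: x0=(-0.0755, -1.2750, 0.4125) x1=(-1.8740, -1.9381, 0.9346) x2=(-0.9807, -0.1899, 0.3947) x3=(1.9563, -0.1447, -1.9093)
step 2: x0=(-0.0709, -1.3009, 0.4352) x1=(-1.8568, -1.9151, 0.9287) x2=(-0.9923, -0.2195, 0.3895) x3=(1.9427, -0.1594, -1.8886)
step 3: x0=(-0.0663, -1.3274, 0.4582) x1=(-1.8383, -1.8910, 0.9223) x2=(-1.0047, -0.2488, 0.3845) x3=(1.9292, -0.1740, -1.8681)
step 4: x0=(-0.0617, -1.3548, 0.4814) x1=(-1.8185, -1.8658, 0.9153) x2=(-1.0181, -0.2778, 0.3797) x3=(1.9158, -0.1887, -1.8477)
step 5: x0=(-0.0571, -1.3829, 0.5048) x1=(-1.7972, -1.8395, 0.9077) x2=(-1.0325, -0.3066, 0.3751) x3=(1.9026, -0.2033, -1.8274)
step 6: x0=(-0.0525, -1.4116, 0.5285) x1=(-1.7743, -1.8119, 0.8995) x2=(-1.0477, -0.3353, 0.3707) x3=(1.8894, -0.2179, -1.8073)
step 7: x0=(-0.0480, -1.4411, 0.5525) x1=(-1.7499, -1.7831, 0.8907) x2=(-1.0639, -0.3639, 0.3664) x3=(1.8764, -0.2324, -1.7872)
step 8: x0=(-0.0435, -1.4712, 0.5768) x1=(-1.7238, -1.7530, 0.8812) x2=(-1.0811, -0.3925, 0.3623) x3=(1.8634, -0.2469, -1.7672)
step 9: x0=(-0.0392, -1.5020, 0.6014) x1=(-1.6960, -1.7215, 0.8709) x2=(-1.0992, -0.4211, 0.3585) x3=(1.8506, -0.2614, -1.7474)
step 10: x0=(-0.0351, -1.5333, 0.6263) x1=(-1.6663, -1.6885, 0.8599) x2=(-1.1183, -0.4499, 0.3548) x3=(1.8378, -0.2759, -1.7277)
step 11: x0=(-0.0311, -1.5652, 0.6515) x1=(-1.6345, -1.6539, 0.8480) x2=(-1.1384, -0.4789, 0.3514) x3=(1.8252, -0.2903, -1.7081)
step 12: x0=(-0.0274, -1.5977, 0.6770) x1=(-1.6008, -1.6177, 0.8352) x2=(-1.1595, -0.5083, 0.3484) x3=(1.8127, -0.3047, -1.6886)
step 13: x0=(-0.0239, -1.6306, 0.7028) x1=(-1.5648, -1.5796, 0.8214) x2=(-1.1816, -0.5381, 0.3456) x3=(1.8002, -0.3190, -1.6692)

(-1.5648, -1.5796, 0.8214)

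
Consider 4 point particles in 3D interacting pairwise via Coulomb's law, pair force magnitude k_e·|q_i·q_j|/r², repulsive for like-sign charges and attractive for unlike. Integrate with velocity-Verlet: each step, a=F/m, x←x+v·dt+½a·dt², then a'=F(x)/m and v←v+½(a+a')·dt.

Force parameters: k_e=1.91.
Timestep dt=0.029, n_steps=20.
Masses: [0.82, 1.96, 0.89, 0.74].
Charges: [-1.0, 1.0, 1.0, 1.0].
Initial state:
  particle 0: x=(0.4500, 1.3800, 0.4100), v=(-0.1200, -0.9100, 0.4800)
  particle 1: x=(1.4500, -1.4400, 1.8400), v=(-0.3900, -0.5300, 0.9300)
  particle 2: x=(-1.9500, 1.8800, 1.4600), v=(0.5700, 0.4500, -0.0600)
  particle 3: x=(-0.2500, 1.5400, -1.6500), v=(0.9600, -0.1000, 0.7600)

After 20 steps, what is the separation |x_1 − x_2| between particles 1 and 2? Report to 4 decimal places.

4.8950

step 0: x0=(0.4500, 1.3800, 0.4100) x1=(1.4500, -1.4400, 1.8400) x2=(-1.9500, 1.8800, 1.4600) x3=(-0.2500, 1.5400, -1.6500)
step 1: x0=(0.4464, 1.3536, 0.4238) x1=(1.4387, -1.4554, 1.8670) x2=(-1.9334, 1.8931, 1.4583) x3=(-0.2221, 1.5371, -1.6279)
step 2: x0=(0.4424, 1.3271, 0.4374) x1=(1.4274, -1.4707, 1.8939) x2=(-1.9167, 1.9061, 1.4566) x3=(-0.1939, 1.5342, -1.6055)
step 3: x0=(0.4381, 1.3006, 0.4508) x1=(1.4161, -1.4860, 1.9209) x2=(-1.8999, 1.9192, 1.4549) x3=(-0.1656, 1.5313, -1.5829)
step 4: x0=(0.4335, 1.2740, 0.4640) x1=(1.4049, -1.5013, 1.9478) x2=(-1.8830, 1.9323, 1.4532) x3=(-0.1371, 1.5284, -1.5600)
step 5: x0=(0.4285, 1.2474, 0.4769) x1=(1.3936, -1.5166, 1.9748) x2=(-1.8660, 1.9454, 1.4515) x3=(-0.1084, 1.5254, -1.5370)
step 6: x0=(0.4233, 1.2208, 0.4897) x1=(1.3824, -1.5319, 2.0017) x2=(-1.8489, 1.9586, 1.4499) x3=(-0.0795, 1.5225, -1.5136)
step 7: x0=(0.4177, 1.1942, 0.5021) x1=(1.3712, -1.5472, 2.0287) x2=(-1.8317, 1.9717, 1.4482) x3=(-0.0504, 1.5195, -1.4900)
step 8: x0=(0.4118, 1.1676, 0.5144) x1=(1.3600, -1.5624, 2.0556) x2=(-1.8143, 1.9848, 1.4466) x3=(-0.0211, 1.5164, -1.4662)
step 9: x0=(0.4056, 1.1410, 0.5264) x1=(1.3488, -1.5776, 2.0825) x2=(-1.7969, 1.9979, 1.4450) x3=(0.0083, 1.5133, -1.4420)
step 10: x0=(0.3991, 1.1144, 0.5381) x1=(1.3376, -1.5929, 2.1094) x2=(-1.7793, 2.0109, 1.4435) x3=(0.0379, 1.5101, -1.4176)
step 11: x0=(0.3923, 1.0879, 0.5496) x1=(1.3264, -1.6081, 2.1363) x2=(-1.7616, 2.0240, 1.4419) x3=(0.0677, 1.5069, -1.3929)
step 12: x0=(0.3852, 1.0615, 0.5608) x1=(1.3152, -1.6232, 2.1632) x2=(-1.7438, 2.0370, 1.4403) x3=(0.0976, 1.5035, -1.3679)
step 13: x0=(0.3779, 1.0351, 0.5717) x1=(1.3041, -1.6384, 2.1901) x2=(-1.7259, 2.0500, 1.4388) x3=(0.1277, 1.5001, -1.3426)
step 14: x0=(0.3702, 1.0089, 0.5824) x1=(1.2929, -1.6536, 2.2170) x2=(-1.7079, 2.0630, 1.4373) x3=(0.1580, 1.4966, -1.3170)
step 15: x0=(0.3623, 0.9827, 0.5927) x1=(1.2818, -1.6687, 2.2439) x2=(-1.6898, 2.0759, 1.4358) x3=(0.1884, 1.4930, -1.2910)
step 16: x0=(0.3541, 0.9567, 0.6028) x1=(1.2706, -1.6838, 2.2708) x2=(-1.6715, 2.0888, 1.4343) x3=(0.2189, 1.4892, -1.2648)
step 17: x0=(0.3457, 0.9308, 0.6126) x1=(1.2595, -1.6990, 2.2976) x2=(-1.6532, 2.1017, 1.4328) x3=(0.2495, 1.4854, -1.2382)
step 18: x0=(0.3371, 0.9051, 0.6221) x1=(1.2484, -1.7141, 2.3245) x2=(-1.6347, 2.1144, 1.4314) x3=(0.2803, 1.4813, -1.2113)
step 19: x0=(0.3282, 0.8795, 0.6313) x1=(1.2373, -1.7292, 2.3513) x2=(-1.6162, 2.1272, 1.4300) x3=(0.3112, 1.4772, -1.1840)
step 20: x0=(0.3191, 0.8542, 0.6402) x1=(1.2262, -1.7442, 2.3781) x2=(-1.5975, 2.1398, 1.4285) x3=(0.3422, 1.4728, -1.1564)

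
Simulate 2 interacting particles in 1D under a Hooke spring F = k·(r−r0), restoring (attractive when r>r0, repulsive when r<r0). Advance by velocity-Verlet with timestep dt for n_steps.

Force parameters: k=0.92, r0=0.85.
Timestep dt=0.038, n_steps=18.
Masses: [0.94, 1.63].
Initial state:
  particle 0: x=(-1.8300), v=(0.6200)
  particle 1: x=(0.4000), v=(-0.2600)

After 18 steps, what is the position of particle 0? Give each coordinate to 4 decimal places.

step 0: x0=(-1.8300) x1=(0.4000)
step 1: x0=(-1.8055) x1=(0.3896)
step 2: x0=(-1.7790) x1=(0.3780)
step 3: x0=(-1.7507) x1=(0.3654)
step 4: x0=(-1.7207) x1=(0.3518)
step 5: x0=(-1.6889) x1=(0.3371)
step 6: x0=(-1.6554) x1=(0.3216)
step 7: x0=(-1.6204) x1=(0.3050)
step 8: x0=(-1.5838) x1=(0.2877)
step 9: x0=(-1.5458) x1=(0.2694)
step 10: x0=(-1.5064) x1=(0.2504)
step 11: x0=(-1.4657) x1=(0.2307)
step 12: x0=(-1.4239) x1=(0.2103)
step 13: x0=(-1.3809) x1=(0.1892)
step 14: x0=(-1.3369) x1=(0.1675)
step 15: x0=(-1.2920) x1=(0.1453)
step 16: x0=(-1.2462) x1=(0.1227)
step 17: x0=(-1.1998) x1=(0.0996)
step 18: x0=(-1.1527) x1=(0.0761)

(-1.1527)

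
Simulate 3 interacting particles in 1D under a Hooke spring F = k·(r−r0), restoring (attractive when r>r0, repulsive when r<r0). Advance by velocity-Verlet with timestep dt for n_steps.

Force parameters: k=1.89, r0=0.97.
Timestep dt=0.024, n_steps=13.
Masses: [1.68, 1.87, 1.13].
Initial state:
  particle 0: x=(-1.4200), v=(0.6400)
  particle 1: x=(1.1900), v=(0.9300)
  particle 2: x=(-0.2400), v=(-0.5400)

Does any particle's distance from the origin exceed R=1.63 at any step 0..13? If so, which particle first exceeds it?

no

step 0: x0=(-1.4200) x1=(1.1900) x2=(-0.2400)
step 1: x0=(-1.4040) x1=(1.2117) x2=(-0.2528)
step 2: x0=(-1.3869) x1=(1.2322) x2=(-0.2654)
step 3: x0=(-1.3686) x1=(1.2514) x2=(-0.2776)
step 4: x0=(-1.3491) x1=(1.2693) x2=(-0.2893)
step 5: x0=(-1.3285) x1=(1.2859) x2=(-0.3006)
step 6: x0=(-1.3069) x1=(1.3012) x2=(-0.3113)
step 7: x0=(-1.2841) x1=(1.3151) x2=(-0.3215)
step 8: x0=(-1.2603) x1=(1.3278) x2=(-0.3309)
step 9: x0=(-1.2354) x1=(1.3390) x2=(-0.3397)
step 10: x0=(-1.2096) x1=(1.3490) x2=(-0.3478)
step 11: x0=(-1.1828) x1=(1.3576) x2=(-0.3550)
step 12: x0=(-1.1551) x1=(1.3648) x2=(-0.3614)
step 13: x0=(-1.1265) x1=(1.3707) x2=(-0.3669)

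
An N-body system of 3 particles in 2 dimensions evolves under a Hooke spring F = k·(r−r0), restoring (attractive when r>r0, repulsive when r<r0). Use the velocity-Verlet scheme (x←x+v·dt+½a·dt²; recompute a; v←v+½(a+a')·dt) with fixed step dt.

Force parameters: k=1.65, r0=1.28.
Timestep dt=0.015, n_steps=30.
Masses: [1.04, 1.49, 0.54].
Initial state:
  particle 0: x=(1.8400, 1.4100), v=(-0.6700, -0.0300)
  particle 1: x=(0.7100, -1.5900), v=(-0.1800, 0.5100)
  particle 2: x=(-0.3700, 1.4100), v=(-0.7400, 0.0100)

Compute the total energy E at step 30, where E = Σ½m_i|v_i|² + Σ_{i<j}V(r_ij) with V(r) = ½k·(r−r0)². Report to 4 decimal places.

step 0: x0=(1.8400, 1.4100) x1=(0.7100, -1.5900) x2=(-0.3700, 1.4100)
step 1: x0=(1.8297, 1.4092) x1=(0.7073, -1.5819) x2=(-0.3806, 1.4095)
step 2: x0=(1.8188, 1.4078) x1=(0.7046, -1.5729) x2=(-0.3900, 1.4078)
step 3: x0=(1.8073, 1.4058) x1=(0.7019, -1.5630) x2=(-0.3984, 1.4049)
step 4: x0=(1.7952, 1.4031) x1=(0.6992, -1.5523) x2=(-0.4057, 1.4008)
step 5: x0=(1.7826, 1.3998) x1=(0.6966, -1.5406) x2=(-0.4119, 1.3954)
step 6: x0=(1.7695, 1.3959) x1=(0.6939, -1.5281) x2=(-0.4171, 1.3889)
step 7: x0=(1.7558, 1.3913) x1=(0.6912, -1.5148) x2=(-0.4211, 1.3812)
step 8: x0=(1.7415, 1.3862) x1=(0.6885, -1.5006) x2=(-0.4241, 1.3723)
step 9: x0=(1.7267, 1.3804) x1=(0.6857, -1.4855) x2=(-0.4260, 1.3623)
step 10: x0=(1.7114, 1.3740) x1=(0.6830, -1.4697) x2=(-0.4269, 1.3511)
step 11: x0=(1.6956, 1.3671) x1=(0.6803, -1.4530) x2=(-0.4268, 1.3388)
step 12: x0=(1.6792, 1.3596) x1=(0.6775, -1.4355) x2=(-0.4256, 1.3255)
step 13: x0=(1.6624, 1.3515) x1=(0.6748, -1.4172) x2=(-0.4235, 1.3110)
step 14: x0=(1.6450, 1.3428) x1=(0.6720, -1.3982) x2=(-0.4204, 1.2955)
step 15: x0=(1.6272, 1.3336) x1=(0.6692, -1.3784) x2=(-0.4163, 1.2790)
step 16: x0=(1.6090, 1.3239) x1=(0.6664, -1.3578) x2=(-0.4112, 1.2615)
step 17: x0=(1.5903, 1.3136) x1=(0.6636, -1.3365) x2=(-0.4053, 1.2430)
step 18: x0=(1.5711, 1.3028) x1=(0.6607, -1.3145) x2=(-0.3984, 1.2236)
step 19: x0=(1.5515, 1.2914) x1=(0.6578, -1.2919) x2=(-0.3907, 1.2032)
step 20: x0=(1.5316, 1.2796) x1=(0.6550, -1.2685) x2=(-0.3822, 1.1820)
step 21: x0=(1.5112, 1.2673) x1=(0.6520, -1.2445) x2=(-0.3728, 1.1599)
step 22: x0=(1.4904, 1.2545) x1=(0.6491, -1.2199) x2=(-0.3627, 1.1370)
step 23: x0=(1.4693, 1.2412) x1=(0.6462, -1.1947) x2=(-0.3519, 1.1133)
step 24: x0=(1.4479, 1.2275) x1=(0.6432, -1.1689) x2=(-0.3403, 1.0889)
step 25: x0=(1.4261, 1.2134) x1=(0.6402, -1.1425) x2=(-0.3280, 1.0637)
step 26: x0=(1.4041, 1.1988) x1=(0.6372, -1.1156) x2=(-0.3151, 1.0379)
step 27: x0=(1.3817, 1.1838) x1=(0.6342, -1.0881) x2=(-0.3016, 1.0114)
step 28: x0=(1.3591, 1.1685) x1=(0.6312, -1.0602) x2=(-0.2876, 0.9843)
step 29: x0=(1.3362, 1.1527) x1=(0.6281, -1.0318) x2=(-0.2730, 0.9566)
step 30: x0=(1.3130, 1.1366) x1=(0.6250, -1.0029) x2=(-0.2579, 0.9284)
step 0 velocities: v0=(-0.6700, -0.0300) v1=(-0.1800, 0.5100) v2=(-0.7400, 0.0100)
step 0: KE=0.5997, PE=6.7780, E=7.3777
step 30 velocities: v0=(-1.5485, -1.0850) v1=(-0.2049, 1.9376) v2=(1.0206, -1.8973)
step 30: KE=5.9403, PE=1.4359, E=7.3762

7.3762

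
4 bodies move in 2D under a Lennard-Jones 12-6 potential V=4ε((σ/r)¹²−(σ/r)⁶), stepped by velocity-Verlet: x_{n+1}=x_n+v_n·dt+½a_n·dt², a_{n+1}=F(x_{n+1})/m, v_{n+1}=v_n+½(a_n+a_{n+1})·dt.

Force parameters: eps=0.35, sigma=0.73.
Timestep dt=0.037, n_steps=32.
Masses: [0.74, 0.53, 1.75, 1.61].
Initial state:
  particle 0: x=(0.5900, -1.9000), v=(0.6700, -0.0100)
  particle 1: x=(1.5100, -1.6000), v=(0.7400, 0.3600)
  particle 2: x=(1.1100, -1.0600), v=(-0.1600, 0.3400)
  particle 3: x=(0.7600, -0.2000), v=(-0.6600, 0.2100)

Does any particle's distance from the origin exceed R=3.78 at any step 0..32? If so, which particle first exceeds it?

step 0: x0=(0.5900, -1.9000) x1=(1.5100, -1.6000) x2=(1.1100, -1.0600) x3=(0.7600, -0.2000)
step 1: x0=(0.6161, -1.8993) x1=(1.5722, -1.6358) x2=(1.0928, -1.0326) x3=(0.7358, -0.1927)
step 2: x0=(0.6447, -1.8966) x1=(1.6377, -1.6792) x2=(1.0732, -1.0028) x3=(0.7119, -0.1864)
step 3: x0=(0.6756, -1.8920) x1=(1.6994, -1.7209) x2=(1.0534, -0.9735) x3=(0.6885, -0.1809)
step 4: x0=(0.7084, -1.8856) x1=(1.7575, -1.7610) x2=(1.0335, -0.9447) x3=(0.6654, -0.1763)
step 5: x0=(0.7430, -1.8773) x1=(1.8129, -1.8002) x2=(1.0134, -0.9163) x3=(0.6427, -0.1724)
step 6: x0=(0.7792, -1.8674) x1=(1.8661, -1.8389) x2=(0.9932, -0.8885) x3=(0.6201, -0.1688)
step 7: x0=(0.8168, -1.8557) x1=(1.9174, -1.8772) x2=(0.9730, -0.8618) x3=(0.5973, -0.1650)
step 8: x0=(0.8557, -1.8425) x1=(1.9672, -1.9152) x2=(0.9534, -0.8368) x3=(0.5740, -0.1600)
step 9: x0=(0.8956, -1.8277) x1=(2.0155, -1.9530) x2=(0.9349, -0.8145) x3=(0.5495, -0.1529)
step 10: x0=(0.9365, -1.8114) x1=(2.0625, -1.9906) x2=(0.9180, -0.7957) x3=(0.5231, -0.1428)
step 11: x0=(0.9781, -1.7937) x1=(2.1083, -2.0279) x2=(0.9029, -0.7806) x3=(0.4949, -0.1295)
step 12: x0=(1.0203, -1.7745) x1=(2.1530, -2.0649) x2=(0.8895, -0.7686) x3=(0.4649, -0.1134)
step 13: x0=(1.0630, -1.7540) x1=(2.1967, -2.1017) x2=(0.8772, -0.7589) x3=(0.4338, -0.0957)
step 14: x0=(1.1059, -1.7320) x1=(2.2396, -2.1381) x2=(0.8655, -0.7506) x3=(0.4022, -0.0772)
step 15: x0=(1.1491, -1.7087) x1=(2.2817, -2.1743) x2=(0.8540, -0.7429) x3=(0.3705, -0.0586)
step 16: x0=(1.1922, -1.6841) x1=(2.3231, -2.2102) x2=(0.8425, -0.7355) x3=(0.3392, -0.0405)
step 17: x0=(1.2352, -1.6582) x1=(2.3639, -2.2458) x2=(0.8307, -0.7282) x3=(0.3083, -0.0230)
step 18: x0=(1.2779, -1.6310) x1=(2.4041, -2.2811) x2=(0.8188, -0.7208) x3=(0.2779, -0.0062)
step 19: x0=(1.3203, -1.6027) x1=(2.4440, -2.3162) x2=(0.8066, -0.7133) x3=(0.2482, 0.0097)
step 20: x0=(1.3622, -1.5732) x1=(2.4835, -2.3510) x2=(0.7941, -0.7056) x3=(0.2190, 0.0249)
step 21: x0=(1.4035, -1.5427) x1=(2.5227, -2.3856) x2=(0.7814, -0.6977) x3=(0.1905, 0.0394)
step 22: x0=(1.4442, -1.5113) x1=(2.5616, -2.4201) x2=(0.7686, -0.6895) x3=(0.1625, 0.0531)
step 23: x0=(1.4842, -1.4790) x1=(2.6004, -2.4543) x2=(0.7555, -0.6812) x3=(0.1351, 0.0661)
step 24: x0=(1.5236, -1.4460) x1=(2.6390, -2.4885) x2=(0.7422, -0.6726) x3=(0.1082, 0.0785)
step 25: x0=(1.5624, -1.4124) x1=(2.6775, -2.5225) x2=(0.7288, -0.6637) x3=(0.0819, 0.0902)
step 26: x0=(1.6005, -1.3782) x1=(2.7158, -2.5564) x2=(0.7152, -0.6545) x3=(0.0561, 0.1014)
step 27: x0=(1.6381, -1.3436) x1=(2.7541, -2.5903) x2=(0.7014, -0.6450) x3=(0.0307, 0.1120)
step 28: x0=(1.6752, -1.3086) x1=(2.7924, -2.6241) x2=(0.6874, -0.6352) x3=(0.0059, 0.1220)
step 29: x0=(1.7118, -1.2733) x1=(2.8305, -2.6578) x2=(0.6732, -0.6251) x3=(-0.0185, 0.1315)
step 30: x0=(1.7480, -1.2377) x1=(2.8687, -2.6915) x2=(0.6587, -0.6146) x3=(-0.0424, 0.1406)
step 31: x0=(1.7838, -1.2020) x1=(2.9068, -2.7251) x2=(0.6441, -0.6038) x3=(-0.0659, 0.1491)
step 32: x0=(1.8193, -1.1660) x1=(2.9449, -2.7587) x2=(0.6291, -0.5926) x3=(-0.0890, 0.1572)

yes, particle 1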